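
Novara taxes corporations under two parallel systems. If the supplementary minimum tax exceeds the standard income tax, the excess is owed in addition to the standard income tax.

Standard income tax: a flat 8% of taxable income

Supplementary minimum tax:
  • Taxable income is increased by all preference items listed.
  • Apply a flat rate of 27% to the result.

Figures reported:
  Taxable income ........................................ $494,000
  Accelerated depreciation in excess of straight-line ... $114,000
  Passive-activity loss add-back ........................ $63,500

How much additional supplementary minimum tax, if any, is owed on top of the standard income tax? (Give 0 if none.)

$141,785

Supplementary minimum tax:
  Adjusted income: $494,000 + $114,000 + $63,500 = $671,500
  $671,500 × 27% = $181,305

Standard income tax:
  $494,000 × 8% = $39,520

Excess of supplementary minimum tax over standard income tax: $181,305 − $39,520 = $141,785.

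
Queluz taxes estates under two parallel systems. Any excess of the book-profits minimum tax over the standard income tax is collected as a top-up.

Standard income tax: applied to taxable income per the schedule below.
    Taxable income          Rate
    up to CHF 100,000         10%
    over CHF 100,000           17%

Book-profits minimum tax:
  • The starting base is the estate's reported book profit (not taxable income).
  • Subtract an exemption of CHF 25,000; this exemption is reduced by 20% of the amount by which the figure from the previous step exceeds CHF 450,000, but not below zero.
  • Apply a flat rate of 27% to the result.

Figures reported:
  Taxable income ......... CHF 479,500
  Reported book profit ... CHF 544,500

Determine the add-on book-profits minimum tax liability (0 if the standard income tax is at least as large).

Book-profits minimum tax:
  Base (reported book profit): CHF 544,500
  Exemption: CHF 25,000 − 20% × (CHF 544,500 − CHF 450,000) = CHF 25,000 − CHF 18,900 = CHF 6,100
  Base: CHF 544,500 − CHF 6,100 = CHF 538,400
  CHF 538,400 × 27% = CHF 145,368

Standard income tax:
  CHF 100,000 × 10% = CHF 10,000
  CHF 379,500 × 17% = CHF 64,515
  → CHF 74,515

Excess of book-profits minimum tax over standard income tax: CHF 145,368 − CHF 74,515 = CHF 70,853.

CHF 70,853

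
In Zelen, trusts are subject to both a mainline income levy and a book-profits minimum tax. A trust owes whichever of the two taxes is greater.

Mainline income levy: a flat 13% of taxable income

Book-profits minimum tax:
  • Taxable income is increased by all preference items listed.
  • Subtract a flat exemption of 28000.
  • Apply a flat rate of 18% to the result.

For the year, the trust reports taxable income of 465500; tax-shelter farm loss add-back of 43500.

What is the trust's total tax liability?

86580

Mainline income levy:
  465500 × 13% = 60515

Book-profits minimum tax:
  Adjusted income: 465500 + 43500 = 509000
  Less exemption 28000 → base 481000
  481000 × 18% = 86580

86580 > 60515, so the book-profits minimum tax is the binding amount.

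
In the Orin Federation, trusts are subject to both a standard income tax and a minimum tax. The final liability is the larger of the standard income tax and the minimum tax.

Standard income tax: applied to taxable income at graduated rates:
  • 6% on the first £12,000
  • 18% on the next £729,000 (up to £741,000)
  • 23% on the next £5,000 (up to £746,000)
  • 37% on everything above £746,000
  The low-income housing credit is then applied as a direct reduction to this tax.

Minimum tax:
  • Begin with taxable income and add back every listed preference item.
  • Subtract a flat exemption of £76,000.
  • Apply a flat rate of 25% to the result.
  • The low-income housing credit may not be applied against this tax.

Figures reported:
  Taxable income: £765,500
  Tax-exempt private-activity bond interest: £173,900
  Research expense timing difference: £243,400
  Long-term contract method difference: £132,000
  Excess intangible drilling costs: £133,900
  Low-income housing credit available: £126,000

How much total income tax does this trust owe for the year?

Standard income tax:
  £12,000 × 6% = £720
  £729,000 × 18% = £131,220
  £5,000 × 23% = £1,150
  £19,500 × 37% = £7,215
  → £140,305
  Less low-income housing credit £126,000 → £14,305

Minimum tax:
  Adjusted income: £765,500 + £173,900 + £243,400 + £132,000 + £133,900 = £1,448,700
  Less exemption £76,000 → base £1,372,700
  £1,372,700 × 25% = £343,175

£343,175 > £14,305, so the minimum tax is the binding amount.

£343,175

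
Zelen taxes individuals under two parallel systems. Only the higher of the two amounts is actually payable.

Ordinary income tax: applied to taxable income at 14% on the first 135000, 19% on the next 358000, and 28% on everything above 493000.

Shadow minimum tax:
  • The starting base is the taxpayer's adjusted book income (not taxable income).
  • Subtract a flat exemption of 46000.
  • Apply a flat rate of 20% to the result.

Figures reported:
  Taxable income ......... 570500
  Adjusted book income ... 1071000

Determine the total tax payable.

Shadow minimum tax:
  Base (adjusted book income): 1071000
  Less exemption 46000 → base 1025000
  1025000 × 20% = 205000

Ordinary income tax:
  135000 × 14% = 18900
  358000 × 19% = 68020
  77500 × 28% = 21700
  → 108620

205000 > 108620, so the shadow minimum tax is the binding amount.

205000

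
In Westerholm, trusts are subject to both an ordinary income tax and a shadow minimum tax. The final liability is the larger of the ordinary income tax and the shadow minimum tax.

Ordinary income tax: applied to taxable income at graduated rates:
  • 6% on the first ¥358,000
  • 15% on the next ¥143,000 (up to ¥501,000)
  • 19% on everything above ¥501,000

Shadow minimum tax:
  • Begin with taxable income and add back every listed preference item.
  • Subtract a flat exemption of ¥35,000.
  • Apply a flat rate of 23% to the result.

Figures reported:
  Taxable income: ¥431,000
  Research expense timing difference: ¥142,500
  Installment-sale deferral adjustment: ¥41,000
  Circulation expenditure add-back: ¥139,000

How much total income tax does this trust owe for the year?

¥165,255

Ordinary income tax:
  ¥358,000 × 6% = ¥21,480
  ¥73,000 × 15% = ¥10,950
  → ¥32,430

Shadow minimum tax:
  Adjusted income: ¥431,000 + ¥142,500 + ¥41,000 + ¥139,000 = ¥753,500
  Less exemption ¥35,000 → base ¥718,500
  ¥718,500 × 23% = ¥165,255

¥165,255 > ¥32,430, so the shadow minimum tax is the binding amount.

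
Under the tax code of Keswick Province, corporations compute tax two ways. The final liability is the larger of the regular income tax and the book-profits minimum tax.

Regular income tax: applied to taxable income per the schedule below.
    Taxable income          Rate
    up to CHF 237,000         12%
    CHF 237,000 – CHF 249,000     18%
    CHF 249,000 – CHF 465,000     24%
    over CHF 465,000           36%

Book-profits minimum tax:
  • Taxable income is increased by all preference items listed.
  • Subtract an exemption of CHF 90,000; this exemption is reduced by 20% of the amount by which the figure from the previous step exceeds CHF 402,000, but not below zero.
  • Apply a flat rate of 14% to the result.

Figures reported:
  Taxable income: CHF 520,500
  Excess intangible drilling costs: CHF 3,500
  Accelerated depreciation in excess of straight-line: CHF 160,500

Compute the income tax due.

CHF 102,420

Book-profits minimum tax:
  Adjusted income: CHF 520,500 + CHF 3,500 + CHF 160,500 = CHF 684,500
  Exemption: CHF 90,000 − 20% × (CHF 684,500 − CHF 402,000) = CHF 90,000 − CHF 56,500 = CHF 33,500
  Base: CHF 684,500 − CHF 33,500 = CHF 651,000
  CHF 651,000 × 14% = CHF 91,140

Regular income tax:
  CHF 237,000 × 12% = CHF 28,440
  CHF 12,000 × 18% = CHF 2,160
  CHF 216,000 × 24% = CHF 51,840
  CHF 55,500 × 36% = CHF 19,980
  → CHF 102,420

CHF 102,420 > CHF 91,140, so the regular income tax governs.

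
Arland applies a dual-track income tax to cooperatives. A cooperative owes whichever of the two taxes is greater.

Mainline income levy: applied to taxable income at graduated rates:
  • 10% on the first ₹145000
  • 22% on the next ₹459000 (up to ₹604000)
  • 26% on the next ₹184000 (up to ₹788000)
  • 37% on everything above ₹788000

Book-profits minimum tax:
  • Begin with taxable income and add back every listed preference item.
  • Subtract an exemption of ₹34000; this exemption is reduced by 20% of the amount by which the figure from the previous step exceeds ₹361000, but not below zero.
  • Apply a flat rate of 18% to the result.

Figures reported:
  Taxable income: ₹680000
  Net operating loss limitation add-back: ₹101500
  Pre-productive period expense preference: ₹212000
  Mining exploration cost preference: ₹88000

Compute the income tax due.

Mainline income levy:
  ₹145000 × 10% = ₹14500
  ₹459000 × 22% = ₹100980
  ₹76000 × 26% = ₹19760
  → ₹135240

Book-profits minimum tax:
  Adjusted income: ₹680000 + ₹101500 + ₹212000 + ₹88000 = ₹1081500
  Exemption: 20% × (₹1081500 − ₹361000) = ₹144100 ≥ ₹34000, so the exemption is fully phased out
  Base: ₹1081500 − ₹0 = ₹1081500
  ₹1081500 × 18% = ₹194670

₹194670 > ₹135240, so the book-profits minimum tax is the binding amount.

₹194670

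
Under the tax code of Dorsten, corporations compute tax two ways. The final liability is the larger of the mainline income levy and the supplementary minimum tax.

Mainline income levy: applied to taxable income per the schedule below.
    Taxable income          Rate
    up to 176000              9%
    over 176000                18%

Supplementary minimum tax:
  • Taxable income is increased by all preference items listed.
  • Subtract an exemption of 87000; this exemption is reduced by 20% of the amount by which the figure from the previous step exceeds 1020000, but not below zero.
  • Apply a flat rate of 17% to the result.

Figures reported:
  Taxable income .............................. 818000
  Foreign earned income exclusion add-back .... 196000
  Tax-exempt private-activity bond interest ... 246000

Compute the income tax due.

Supplementary minimum tax:
  Adjusted income: 818000 + 196000 + 246000 = 1260000
  Exemption: 87000 − 20% × (1260000 − 1020000) = 87000 − 48000 = 39000
  Base: 1260000 − 39000 = 1221000
  1221000 × 17% = 207570

Mainline income levy:
  176000 × 9% = 15840
  642000 × 18% = 115560
  → 131400

207570 > 131400, so the supplementary minimum tax is the binding amount.

207570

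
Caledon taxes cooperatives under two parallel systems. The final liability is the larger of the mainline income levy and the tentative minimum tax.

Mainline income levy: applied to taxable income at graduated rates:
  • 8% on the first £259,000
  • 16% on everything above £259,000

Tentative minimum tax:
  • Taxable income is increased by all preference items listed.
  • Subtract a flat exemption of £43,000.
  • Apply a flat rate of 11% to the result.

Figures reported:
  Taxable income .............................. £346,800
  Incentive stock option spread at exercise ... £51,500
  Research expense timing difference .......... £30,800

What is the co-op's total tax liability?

Tentative minimum tax:
  Adjusted income: £346,800 + £51,500 + £30,800 = £429,100
  Less exemption £43,000 → base £386,100
  £386,100 × 11% = £42,471

Mainline income levy:
  £259,000 × 8% = £20,720
  £87,800 × 16% = £14,048
  → £34,768

£42,471 > £34,768, so the tentative minimum tax is the binding amount.

£42,471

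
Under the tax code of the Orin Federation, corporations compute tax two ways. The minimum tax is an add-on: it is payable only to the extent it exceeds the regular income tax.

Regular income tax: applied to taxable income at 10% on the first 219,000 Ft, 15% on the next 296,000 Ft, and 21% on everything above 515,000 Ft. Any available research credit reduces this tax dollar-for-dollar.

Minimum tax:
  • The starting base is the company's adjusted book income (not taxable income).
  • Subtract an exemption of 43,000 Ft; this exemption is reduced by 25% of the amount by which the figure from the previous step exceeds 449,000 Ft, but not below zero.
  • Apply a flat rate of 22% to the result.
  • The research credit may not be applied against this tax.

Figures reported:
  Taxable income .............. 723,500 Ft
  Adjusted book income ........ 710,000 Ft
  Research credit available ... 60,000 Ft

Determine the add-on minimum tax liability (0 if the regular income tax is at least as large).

106,115 Ft

Regular income tax:
  219,000 Ft × 10% = 21,900 Ft
  296,000 Ft × 15% = 44,400 Ft
  208,500 Ft × 21% = 43,785 Ft
  → 110,085 Ft
  Less research credit 60,000 Ft → 50,085 Ft

Minimum tax:
  Base (adjusted book income): 710,000 Ft
  Exemption: 25% × (710,000 Ft − 449,000 Ft) = 65,250 Ft ≥ 43,000 Ft, so the exemption is fully phased out
  Base: 710,000 Ft − 0 Ft = 710,000 Ft
  710,000 Ft × 22% = 156,200 Ft

Excess of minimum tax over regular income tax: 156,200 Ft − 50,085 Ft = 106,115 Ft.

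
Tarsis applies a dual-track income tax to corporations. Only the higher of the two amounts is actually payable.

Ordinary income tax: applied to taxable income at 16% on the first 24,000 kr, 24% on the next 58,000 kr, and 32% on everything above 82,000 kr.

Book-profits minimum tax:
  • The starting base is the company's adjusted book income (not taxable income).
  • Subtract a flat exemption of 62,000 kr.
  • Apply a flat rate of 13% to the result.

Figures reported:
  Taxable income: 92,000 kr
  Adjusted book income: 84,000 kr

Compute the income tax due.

Ordinary income tax:
  24,000 kr × 16% = 3,840 kr
  58,000 kr × 24% = 13,920 kr
  10,000 kr × 32% = 3,200 kr
  → 20,960 kr

Book-profits minimum tax:
  Base (adjusted book income): 84,000 kr
  Less exemption 62,000 kr → base 22,000 kr
  22,000 kr × 13% = 2,860 kr

20,960 kr > 2,860 kr, so the ordinary income tax governs.

20,960 kr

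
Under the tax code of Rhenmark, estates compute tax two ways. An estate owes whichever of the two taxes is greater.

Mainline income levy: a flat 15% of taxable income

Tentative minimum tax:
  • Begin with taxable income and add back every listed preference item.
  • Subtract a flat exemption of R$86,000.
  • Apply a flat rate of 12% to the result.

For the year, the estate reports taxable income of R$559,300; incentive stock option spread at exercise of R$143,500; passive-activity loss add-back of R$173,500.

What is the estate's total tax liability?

R$94,836

Mainline income levy:
  R$559,300 × 15% = R$83,895

Tentative minimum tax:
  Adjusted income: R$559,300 + R$143,500 + R$173,500 = R$876,300
  Less exemption R$86,000 → base R$790,300
  R$790,300 × 12% = R$94,836

R$94,836 > R$83,895, so the tentative minimum tax is the binding amount.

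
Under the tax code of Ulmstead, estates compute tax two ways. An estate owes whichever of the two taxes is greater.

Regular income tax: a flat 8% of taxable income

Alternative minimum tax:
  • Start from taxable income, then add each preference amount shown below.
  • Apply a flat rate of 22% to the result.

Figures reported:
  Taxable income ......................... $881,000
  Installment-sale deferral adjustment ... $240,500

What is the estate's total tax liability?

$246,730

Regular income tax:
  $881,000 × 8% = $70,480

Alternative minimum tax:
  Adjusted income: $881,000 + $240,500 = $1,121,500
  $1,121,500 × 22% = $246,730

$246,730 > $70,480, so the alternative minimum tax is the binding amount.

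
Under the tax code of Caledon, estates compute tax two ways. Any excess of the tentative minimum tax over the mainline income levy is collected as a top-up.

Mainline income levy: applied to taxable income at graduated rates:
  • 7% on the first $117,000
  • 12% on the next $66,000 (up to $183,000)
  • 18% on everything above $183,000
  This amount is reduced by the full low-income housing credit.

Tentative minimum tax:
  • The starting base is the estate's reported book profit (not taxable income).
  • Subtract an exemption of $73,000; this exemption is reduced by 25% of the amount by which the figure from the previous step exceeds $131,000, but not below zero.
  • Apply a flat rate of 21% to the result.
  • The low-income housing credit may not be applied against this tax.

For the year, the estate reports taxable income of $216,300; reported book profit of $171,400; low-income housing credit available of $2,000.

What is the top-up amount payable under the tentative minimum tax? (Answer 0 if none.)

$2,681

Mainline income levy:
  $117,000 × 7% = $8,190
  $66,000 × 12% = $7,920
  $33,300 × 18% = $5,994
  → $22,104
  Less low-income housing credit $2,000 → $20,104

Tentative minimum tax:
  Base (reported book profit): $171,400
  Exemption: $73,000 − 25% × ($171,400 − $131,000) = $73,000 − $10,100 = $62,900
  Base: $171,400 − $62,900 = $108,500
  $108,500 × 21% = $22,785

Excess of tentative minimum tax over mainline income levy: $22,785 − $20,104 = $2,681.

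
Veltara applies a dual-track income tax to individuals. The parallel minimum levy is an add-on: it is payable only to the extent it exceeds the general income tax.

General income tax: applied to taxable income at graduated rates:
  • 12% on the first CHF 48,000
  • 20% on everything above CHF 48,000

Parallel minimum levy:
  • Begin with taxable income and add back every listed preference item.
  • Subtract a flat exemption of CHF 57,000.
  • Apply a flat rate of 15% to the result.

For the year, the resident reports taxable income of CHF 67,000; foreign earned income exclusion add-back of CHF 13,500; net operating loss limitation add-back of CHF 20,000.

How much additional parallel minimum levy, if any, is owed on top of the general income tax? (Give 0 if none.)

CHF 0

General income tax:
  CHF 48,000 × 12% = CHF 5,760
  CHF 19,000 × 20% = CHF 3,800
  → CHF 9,560

Parallel minimum levy:
  Adjusted income: CHF 67,000 + CHF 13,500 + CHF 20,000 = CHF 100,500
  Less exemption CHF 57,000 → base CHF 43,500
  CHF 43,500 × 15% = CHF 6,525

CHF 6,525 ≤ CHF 9,560, so no add-on is due.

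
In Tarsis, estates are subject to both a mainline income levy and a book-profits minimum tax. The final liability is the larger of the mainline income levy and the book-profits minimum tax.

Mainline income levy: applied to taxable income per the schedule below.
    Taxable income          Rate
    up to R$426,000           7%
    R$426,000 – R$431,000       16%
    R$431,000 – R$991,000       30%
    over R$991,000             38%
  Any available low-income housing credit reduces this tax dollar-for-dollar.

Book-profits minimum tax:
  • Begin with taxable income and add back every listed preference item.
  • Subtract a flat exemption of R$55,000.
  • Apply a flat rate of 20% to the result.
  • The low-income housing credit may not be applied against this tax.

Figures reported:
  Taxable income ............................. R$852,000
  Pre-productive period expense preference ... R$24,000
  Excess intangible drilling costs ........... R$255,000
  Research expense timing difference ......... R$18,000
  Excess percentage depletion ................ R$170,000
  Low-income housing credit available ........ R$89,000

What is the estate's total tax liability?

Mainline income levy:
  R$426,000 × 7% = R$29,820
  R$5,000 × 16% = R$800
  R$421,000 × 30% = R$126,300
  → R$156,920
  Less low-income housing credit R$89,000 → R$67,920

Book-profits minimum tax:
  Adjusted income: R$852,000 + R$24,000 + R$255,000 + R$18,000 + R$170,000 = R$1,319,000
  Less exemption R$55,000 → base R$1,264,000
  R$1,264,000 × 20% = R$252,800

R$252,800 > R$67,920, so the book-profits minimum tax is the binding amount.

R$252,800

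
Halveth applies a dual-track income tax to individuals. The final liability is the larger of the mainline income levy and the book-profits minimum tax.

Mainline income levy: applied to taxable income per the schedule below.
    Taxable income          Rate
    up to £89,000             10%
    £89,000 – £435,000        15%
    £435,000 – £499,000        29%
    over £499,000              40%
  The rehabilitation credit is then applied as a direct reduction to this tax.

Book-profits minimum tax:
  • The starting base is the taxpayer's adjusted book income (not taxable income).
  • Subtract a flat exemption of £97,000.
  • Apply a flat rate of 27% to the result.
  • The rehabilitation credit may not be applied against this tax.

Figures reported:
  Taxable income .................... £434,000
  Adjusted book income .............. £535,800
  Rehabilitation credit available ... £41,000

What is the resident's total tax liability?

Mainline income levy:
  £89,000 × 10% = £8,900
  £345,000 × 15% = £51,750
  → £60,650
  Less rehabilitation credit £41,000 → £19,650

Book-profits minimum tax:
  Base (adjusted book income): £535,800
  Less exemption £97,000 → base £438,800
  £438,800 × 27% = £118,476

£118,476 > £19,650, so the book-profits minimum tax is the binding amount.

£118,476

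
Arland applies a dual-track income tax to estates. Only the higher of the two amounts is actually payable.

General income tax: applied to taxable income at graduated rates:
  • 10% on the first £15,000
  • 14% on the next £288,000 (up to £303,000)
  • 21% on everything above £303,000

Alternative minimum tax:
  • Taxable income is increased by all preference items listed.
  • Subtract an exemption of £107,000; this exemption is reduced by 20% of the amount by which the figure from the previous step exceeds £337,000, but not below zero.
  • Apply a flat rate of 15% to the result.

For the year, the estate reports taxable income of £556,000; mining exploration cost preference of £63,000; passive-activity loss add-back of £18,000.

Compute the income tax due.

General income tax:
  £15,000 × 10% = £1,500
  £288,000 × 14% = £40,320
  £253,000 × 21% = £53,130
  → £94,950

Alternative minimum tax:
  Adjusted income: £556,000 + £63,000 + £18,000 = £637,000
  Exemption: £107,000 − 20% × (£637,000 − £337,000) = £107,000 − £60,000 = £47,000
  Base: £637,000 − £47,000 = £590,000
  £590,000 × 15% = £88,500

£94,950 > £88,500, so the general income tax governs.

£94,950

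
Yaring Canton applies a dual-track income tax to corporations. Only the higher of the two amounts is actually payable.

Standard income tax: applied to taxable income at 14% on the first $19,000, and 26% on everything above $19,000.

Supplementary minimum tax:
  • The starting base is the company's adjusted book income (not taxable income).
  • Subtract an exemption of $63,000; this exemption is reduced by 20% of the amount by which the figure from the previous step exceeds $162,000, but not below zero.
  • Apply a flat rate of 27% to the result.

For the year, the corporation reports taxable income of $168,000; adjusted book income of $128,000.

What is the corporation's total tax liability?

$41,400

Supplementary minimum tax:
  Base (adjusted book income): $128,000
  Exemption: $128,000 ≤ $162,000, so full $63,000 applies
  Base: $128,000 − $63,000 = $65,000
  $65,000 × 27% = $17,550

Standard income tax:
  $19,000 × 14% = $2,660
  $149,000 × 26% = $38,740
  → $41,400

$41,400 > $17,550, so the standard income tax governs.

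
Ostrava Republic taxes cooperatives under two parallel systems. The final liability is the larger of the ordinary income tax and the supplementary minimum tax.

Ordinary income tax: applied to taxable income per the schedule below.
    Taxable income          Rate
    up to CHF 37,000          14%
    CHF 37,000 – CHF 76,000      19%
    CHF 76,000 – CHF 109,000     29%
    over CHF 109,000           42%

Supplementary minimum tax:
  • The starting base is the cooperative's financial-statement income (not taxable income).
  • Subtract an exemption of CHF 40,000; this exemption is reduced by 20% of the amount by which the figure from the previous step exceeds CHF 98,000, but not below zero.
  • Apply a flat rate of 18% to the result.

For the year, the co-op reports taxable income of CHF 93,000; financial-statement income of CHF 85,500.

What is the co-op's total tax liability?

Ordinary income tax:
  CHF 37,000 × 14% = CHF 5,180
  CHF 39,000 × 19% = CHF 7,410
  CHF 17,000 × 29% = CHF 4,930
  → CHF 17,520

Supplementary minimum tax:
  Base (financial-statement income): CHF 85,500
  Exemption: CHF 85,500 ≤ CHF 98,000, so full CHF 40,000 applies
  Base: CHF 85,500 − CHF 40,000 = CHF 45,500
  CHF 45,500 × 18% = CHF 8,190

CHF 17,520 > CHF 8,190, so the ordinary income tax governs.

CHF 17,520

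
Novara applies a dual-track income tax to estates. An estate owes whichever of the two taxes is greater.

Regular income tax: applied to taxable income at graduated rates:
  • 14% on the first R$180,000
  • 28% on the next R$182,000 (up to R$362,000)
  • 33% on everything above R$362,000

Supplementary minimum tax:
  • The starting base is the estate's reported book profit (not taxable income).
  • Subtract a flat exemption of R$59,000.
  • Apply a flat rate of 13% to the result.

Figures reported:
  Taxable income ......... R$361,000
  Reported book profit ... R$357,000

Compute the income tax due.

R$75,880

Regular income tax:
  R$180,000 × 14% = R$25,200
  R$181,000 × 28% = R$50,680
  → R$75,880

Supplementary minimum tax:
  Base (reported book profit): R$357,000
  Less exemption R$59,000 → base R$298,000
  R$298,000 × 13% = R$38,740

R$75,880 > R$38,740, so the regular income tax governs.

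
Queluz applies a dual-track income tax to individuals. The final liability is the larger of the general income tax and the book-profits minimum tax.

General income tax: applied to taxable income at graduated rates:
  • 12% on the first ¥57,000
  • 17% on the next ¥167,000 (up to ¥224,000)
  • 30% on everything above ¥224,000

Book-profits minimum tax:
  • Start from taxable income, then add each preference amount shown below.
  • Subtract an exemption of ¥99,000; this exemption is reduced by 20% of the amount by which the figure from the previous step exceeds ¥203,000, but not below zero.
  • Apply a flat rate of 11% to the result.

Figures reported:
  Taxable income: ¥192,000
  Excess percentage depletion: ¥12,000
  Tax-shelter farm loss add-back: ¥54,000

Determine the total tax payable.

Book-profits minimum tax:
  Adjusted income: ¥192,000 + ¥12,000 + ¥54,000 = ¥258,000
  Exemption: ¥99,000 − 20% × (¥258,000 − ¥203,000) = ¥99,000 − ¥11,000 = ¥88,000
  Base: ¥258,000 − ¥88,000 = ¥170,000
  ¥170,000 × 11% = ¥18,700

General income tax:
  ¥57,000 × 12% = ¥6,840
  ¥135,000 × 17% = ¥22,950
  → ¥29,790

¥29,790 > ¥18,700, so the general income tax governs.

¥29,790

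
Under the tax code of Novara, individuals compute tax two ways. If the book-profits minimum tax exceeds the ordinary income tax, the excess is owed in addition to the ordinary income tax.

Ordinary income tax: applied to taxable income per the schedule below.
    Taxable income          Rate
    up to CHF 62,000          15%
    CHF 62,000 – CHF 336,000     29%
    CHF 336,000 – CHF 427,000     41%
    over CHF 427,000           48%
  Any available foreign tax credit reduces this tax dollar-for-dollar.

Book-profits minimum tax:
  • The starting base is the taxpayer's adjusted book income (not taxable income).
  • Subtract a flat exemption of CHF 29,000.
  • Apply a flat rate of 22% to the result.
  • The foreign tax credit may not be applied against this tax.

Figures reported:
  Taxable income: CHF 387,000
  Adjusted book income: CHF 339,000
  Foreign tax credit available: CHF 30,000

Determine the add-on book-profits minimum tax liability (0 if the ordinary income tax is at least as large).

CHF 0

Ordinary income tax:
  CHF 62,000 × 15% = CHF 9,300
  CHF 274,000 × 29% = CHF 79,460
  CHF 51,000 × 41% = CHF 20,910
  → CHF 109,670
  Less foreign tax credit CHF 30,000 → CHF 79,670

Book-profits minimum tax:
  Base (adjusted book income): CHF 339,000
  Less exemption CHF 29,000 → base CHF 310,000
  CHF 310,000 × 22% = CHF 68,200

CHF 68,200 ≤ CHF 79,670, so no add-on is due.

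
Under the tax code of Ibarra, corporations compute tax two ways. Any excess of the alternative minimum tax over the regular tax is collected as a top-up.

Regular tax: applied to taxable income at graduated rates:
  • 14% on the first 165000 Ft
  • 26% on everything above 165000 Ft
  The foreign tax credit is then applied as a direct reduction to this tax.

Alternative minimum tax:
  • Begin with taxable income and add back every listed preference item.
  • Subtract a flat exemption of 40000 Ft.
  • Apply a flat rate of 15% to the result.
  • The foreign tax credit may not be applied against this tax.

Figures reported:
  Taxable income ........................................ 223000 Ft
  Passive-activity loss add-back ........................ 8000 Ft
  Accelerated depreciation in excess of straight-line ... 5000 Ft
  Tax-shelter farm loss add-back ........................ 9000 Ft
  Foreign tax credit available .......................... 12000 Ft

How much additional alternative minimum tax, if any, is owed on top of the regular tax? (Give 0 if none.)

4570 Ft

Regular tax:
  165000 Ft × 14% = 23100 Ft
  58000 Ft × 26% = 15080 Ft
  → 38180 Ft
  Less foreign tax credit 12000 Ft → 26180 Ft

Alternative minimum tax:
  Adjusted income: 223000 Ft + 8000 Ft + 5000 Ft + 9000 Ft = 245000 Ft
  Less exemption 40000 Ft → base 205000 Ft
  205000 Ft × 15% = 30750 Ft

Excess of alternative minimum tax over regular tax: 30750 Ft − 26180 Ft = 4570 Ft.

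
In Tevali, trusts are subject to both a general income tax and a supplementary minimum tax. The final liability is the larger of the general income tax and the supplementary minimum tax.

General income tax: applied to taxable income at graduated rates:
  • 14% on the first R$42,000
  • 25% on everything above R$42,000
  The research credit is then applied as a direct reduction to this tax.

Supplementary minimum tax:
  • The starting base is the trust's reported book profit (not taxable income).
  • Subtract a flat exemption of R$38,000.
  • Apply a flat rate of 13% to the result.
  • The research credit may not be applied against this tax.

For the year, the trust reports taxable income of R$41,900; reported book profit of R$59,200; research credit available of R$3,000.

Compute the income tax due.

R$2,866

General income tax:
  R$41,900 × 14% = R$5,866
  Less research credit R$3,000 → R$2,866

Supplementary minimum tax:
  Base (reported book profit): R$59,200
  Less exemption R$38,000 → base R$21,200
  R$21,200 × 13% = R$2,756

R$2,866 > R$2,756, so the general income tax governs.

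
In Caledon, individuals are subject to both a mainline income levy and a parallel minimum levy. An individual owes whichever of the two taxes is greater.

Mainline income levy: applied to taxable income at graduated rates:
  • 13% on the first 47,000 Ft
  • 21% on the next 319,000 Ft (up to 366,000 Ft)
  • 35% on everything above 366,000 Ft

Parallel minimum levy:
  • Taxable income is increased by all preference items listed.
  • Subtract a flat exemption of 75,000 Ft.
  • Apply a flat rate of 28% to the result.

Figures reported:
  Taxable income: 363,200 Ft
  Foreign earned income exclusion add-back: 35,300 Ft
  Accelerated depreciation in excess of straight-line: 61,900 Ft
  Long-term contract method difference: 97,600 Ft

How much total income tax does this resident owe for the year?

Mainline income levy:
  47,000 Ft × 13% = 6,110 Ft
  316,200 Ft × 21% = 66,402 Ft
  → 72,512 Ft

Parallel minimum levy:
  Adjusted income: 363,200 Ft + 35,300 Ft + 61,900 Ft + 97,600 Ft = 558,000 Ft
  Less exemption 75,000 Ft → base 483,000 Ft
  483,000 Ft × 28% = 135,240 Ft

135,240 Ft > 72,512 Ft, so the parallel minimum levy is the binding amount.

135,240 Ft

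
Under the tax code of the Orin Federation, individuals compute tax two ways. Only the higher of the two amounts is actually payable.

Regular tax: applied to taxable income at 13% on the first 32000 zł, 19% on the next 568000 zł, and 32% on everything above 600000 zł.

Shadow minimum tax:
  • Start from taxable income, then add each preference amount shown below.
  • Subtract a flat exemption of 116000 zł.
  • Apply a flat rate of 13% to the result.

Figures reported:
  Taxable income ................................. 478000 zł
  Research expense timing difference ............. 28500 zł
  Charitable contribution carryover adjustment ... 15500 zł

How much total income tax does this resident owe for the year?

Shadow minimum tax:
  Adjusted income: 478000 zł + 28500 zł + 15500 zł = 522000 zł
  Less exemption 116000 zł → base 406000 zł
  406000 zł × 13% = 52780 zł

Regular tax:
  32000 zł × 13% = 4160 zł
  446000 zł × 19% = 84740 zł
  → 88900 zł

88900 zł > 52780 zł, so the regular tax governs.

88900 zł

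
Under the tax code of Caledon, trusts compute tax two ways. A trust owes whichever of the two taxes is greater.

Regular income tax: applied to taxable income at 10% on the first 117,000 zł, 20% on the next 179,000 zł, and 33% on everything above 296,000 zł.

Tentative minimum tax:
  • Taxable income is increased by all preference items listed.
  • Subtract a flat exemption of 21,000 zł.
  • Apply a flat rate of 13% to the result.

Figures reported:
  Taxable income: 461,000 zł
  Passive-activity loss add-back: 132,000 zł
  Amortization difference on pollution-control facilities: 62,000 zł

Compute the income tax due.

101,950 zł

Tentative minimum tax:
  Adjusted income: 461,000 zł + 132,000 zł + 62,000 zł = 655,000 zł
  Less exemption 21,000 zł → base 634,000 zł
  634,000 zł × 13% = 82,420 zł

Regular income tax:
  117,000 zł × 10% = 11,700 zł
  179,000 zł × 20% = 35,800 zł
  165,000 zł × 33% = 54,450 zł
  → 101,950 zł

101,950 zł > 82,420 zł, so the regular income tax governs.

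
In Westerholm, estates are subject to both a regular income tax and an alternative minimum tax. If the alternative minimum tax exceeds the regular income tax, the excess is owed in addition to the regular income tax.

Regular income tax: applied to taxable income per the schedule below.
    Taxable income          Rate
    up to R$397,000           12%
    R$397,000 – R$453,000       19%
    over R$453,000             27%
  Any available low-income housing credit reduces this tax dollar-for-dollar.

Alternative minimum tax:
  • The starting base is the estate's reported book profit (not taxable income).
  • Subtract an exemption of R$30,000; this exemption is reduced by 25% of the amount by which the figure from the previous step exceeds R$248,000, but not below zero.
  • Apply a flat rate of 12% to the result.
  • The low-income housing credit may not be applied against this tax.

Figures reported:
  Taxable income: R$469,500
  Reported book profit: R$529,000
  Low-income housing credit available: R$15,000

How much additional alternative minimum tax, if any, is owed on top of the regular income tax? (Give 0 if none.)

R$15,745

Alternative minimum tax:
  Base (reported book profit): R$529,000
  Exemption: 25% × (R$529,000 − R$248,000) = R$70,250 ≥ R$30,000, so the exemption is fully phased out
  Base: R$529,000 − R$0 = R$529,000
  R$529,000 × 12% = R$63,480

Regular income tax:
  R$397,000 × 12% = R$47,640
  R$56,000 × 19% = R$10,640
  R$16,500 × 27% = R$4,455
  → R$62,735
  Less low-income housing credit R$15,000 → R$47,735

Excess of alternative minimum tax over regular income tax: R$63,480 − R$47,735 = R$15,745.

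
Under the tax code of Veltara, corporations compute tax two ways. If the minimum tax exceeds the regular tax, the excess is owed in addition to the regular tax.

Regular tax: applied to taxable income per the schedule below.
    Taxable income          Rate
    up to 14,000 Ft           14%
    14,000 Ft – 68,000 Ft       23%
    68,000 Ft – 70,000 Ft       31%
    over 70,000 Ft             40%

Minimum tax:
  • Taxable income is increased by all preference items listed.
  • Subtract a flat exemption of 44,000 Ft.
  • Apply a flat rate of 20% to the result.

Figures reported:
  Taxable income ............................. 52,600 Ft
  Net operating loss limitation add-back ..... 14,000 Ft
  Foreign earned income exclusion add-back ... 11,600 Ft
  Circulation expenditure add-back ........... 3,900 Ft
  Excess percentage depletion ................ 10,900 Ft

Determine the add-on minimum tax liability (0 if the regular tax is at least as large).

0 Ft

Minimum tax:
  Adjusted income: 52,600 Ft + 14,000 Ft + 11,600 Ft + 3,900 Ft + 10,900 Ft = 93,000 Ft
  Less exemption 44,000 Ft → base 49,000 Ft
  49,000 Ft × 20% = 9,800 Ft

Regular tax:
  14,000 Ft × 14% = 1,960 Ft
  38,600 Ft × 23% = 8,878 Ft
  → 10,838 Ft

9,800 Ft ≤ 10,838 Ft, so no add-on is due.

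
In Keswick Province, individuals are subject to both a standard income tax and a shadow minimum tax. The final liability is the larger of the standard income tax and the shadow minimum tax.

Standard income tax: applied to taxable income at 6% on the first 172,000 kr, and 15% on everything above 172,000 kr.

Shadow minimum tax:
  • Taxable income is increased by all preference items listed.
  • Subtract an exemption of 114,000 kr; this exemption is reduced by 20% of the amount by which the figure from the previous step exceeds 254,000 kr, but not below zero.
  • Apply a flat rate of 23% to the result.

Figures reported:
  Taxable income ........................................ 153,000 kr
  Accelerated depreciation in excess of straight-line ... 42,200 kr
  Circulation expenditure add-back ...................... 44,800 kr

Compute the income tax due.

Standard income tax:
  153,000 kr × 6% = 9,180 kr

Shadow minimum tax:
  Adjusted income: 153,000 kr + 42,200 kr + 44,800 kr = 240,000 kr
  Exemption: 240,000 kr ≤ 254,000 kr, so full 114,000 kr applies
  Base: 240,000 kr − 114,000 kr = 126,000 kr
  126,000 kr × 23% = 28,980 kr

28,980 kr > 9,180 kr, so the shadow minimum tax is the binding amount.

28,980 kr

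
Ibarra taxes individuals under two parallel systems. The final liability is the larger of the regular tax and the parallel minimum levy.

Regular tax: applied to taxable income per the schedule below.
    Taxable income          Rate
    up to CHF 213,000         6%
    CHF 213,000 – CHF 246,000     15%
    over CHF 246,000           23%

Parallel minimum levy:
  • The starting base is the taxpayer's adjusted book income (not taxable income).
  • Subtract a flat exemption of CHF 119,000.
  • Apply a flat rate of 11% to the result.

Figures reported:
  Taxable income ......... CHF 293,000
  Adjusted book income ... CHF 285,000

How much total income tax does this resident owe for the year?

CHF 28,540

Parallel minimum levy:
  Base (adjusted book income): CHF 285,000
  Less exemption CHF 119,000 → base CHF 166,000
  CHF 166,000 × 11% = CHF 18,260

Regular tax:
  CHF 213,000 × 6% = CHF 12,780
  CHF 33,000 × 15% = CHF 4,950
  CHF 47,000 × 23% = CHF 10,810
  → CHF 28,540

CHF 28,540 > CHF 18,260, so the regular tax governs.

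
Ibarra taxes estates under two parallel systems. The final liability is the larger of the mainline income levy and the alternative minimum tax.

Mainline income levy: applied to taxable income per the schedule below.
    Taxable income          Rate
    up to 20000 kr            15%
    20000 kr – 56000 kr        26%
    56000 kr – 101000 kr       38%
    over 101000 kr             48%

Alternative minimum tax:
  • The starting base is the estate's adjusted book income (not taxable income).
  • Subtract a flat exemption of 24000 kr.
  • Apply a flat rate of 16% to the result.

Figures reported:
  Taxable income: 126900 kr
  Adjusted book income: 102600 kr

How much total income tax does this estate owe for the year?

41892 kr

Alternative minimum tax:
  Base (adjusted book income): 102600 kr
  Less exemption 24000 kr → base 78600 kr
  78600 kr × 16% = 12576 kr

Mainline income levy:
  20000 kr × 15% = 3000 kr
  36000 kr × 26% = 9360 kr
  45000 kr × 38% = 17100 kr
  25900 kr × 48% = 12432 kr
  → 41892 kr

41892 kr > 12576 kr, so the mainline income levy governs.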